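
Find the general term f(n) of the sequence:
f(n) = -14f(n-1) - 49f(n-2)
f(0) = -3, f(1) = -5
Characteristic equation: x² + 14x + 49 = 0, which is (x - (-7))².
Repeated root r = -7.
General solution: f(n) = (A + Bn)·(-7)^n.
From f(0) = -3: A = -3.
From f(1) = -5: (A + B)·(-7) = -5 ⇒ B = \frac{26}{7}.
So f(n) = \left(\frac{26 n}{7} - 3\right) \cdot (-7)^n.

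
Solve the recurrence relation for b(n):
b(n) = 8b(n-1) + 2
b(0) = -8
First-order linear non-homogeneous.
Homogeneous solution: b_h(n) = A·(8)^n.
Try constant particular solution b_p = K: K = 8K + 2 ⇒ K = - \frac{2}{7}.
General: b(n) = A·(8)^n - \frac{2}{7}.
Apply b(0) = -8: A - \frac{2}{7} = -8 ⇒ A = - \frac{54}{7}.
So b(n) = - \frac{54 \cdot 8^{n}}{7} - \frac{2}{7}.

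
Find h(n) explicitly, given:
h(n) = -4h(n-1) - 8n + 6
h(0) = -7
First-order linear with linear forcing.
Homogeneous solution: h_h(n) = A·(-4)^n.
Try particular h_p(n) = pn + q. Substituting:
  pn + q = -4(p(n-1) + q) - 8n + 6.
Matching the n-coefficient: p = -4p - 8 ⇒ p = - \frac{8}{5}.
Matching constants: q = 4p - 4q + 6 ⇒ q = - \frac{2}{25}.
General: h(n) = A·(-4)^n - \frac{8 n}{5} - \frac{2}{25}.
Apply h(0) = -7: A - \frac{2}{25} = -7 ⇒ A = - \frac{173}{25}.
So h(n) = - \frac{173 \left(-4\right)^{n}}{25} - \frac{8 n}{5} - \frac{2}{25}.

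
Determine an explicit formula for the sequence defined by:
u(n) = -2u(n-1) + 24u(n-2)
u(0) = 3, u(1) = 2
Characteristic equation: x² + 2x - 24 = 0, which factors as (x - (4))(x - (-6)) = 0.
Roots r₁ = 4, r₂ = -6 (distinct).
General solution: u(n) = A·(4)^n + B·(-6)^n.
From u(0) = 3: A + B = 3.
From u(1) = 2: 4A - 6B = 2.
Solving: A = 2, B = 1.
So u(n) = \left(-6\right)^{n} + 2 \cdot 4^{n}.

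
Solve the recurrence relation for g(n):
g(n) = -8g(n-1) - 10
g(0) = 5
First-order linear non-homogeneous.
Homogeneous solution: g_h(n) = A·(-8)^n.
Try constant particular solution g_p = K: K = -8K - 10 ⇒ K = - \frac{10}{9}.
General: g(n) = A·(-8)^n - \frac{10}{9}.
Apply g(0) = 5: A - \frac{10}{9} = 5 ⇒ A = \frac{55}{9}.
So g(n) = \frac{55 \left(-8\right)^{n}}{9} - \frac{10}{9}.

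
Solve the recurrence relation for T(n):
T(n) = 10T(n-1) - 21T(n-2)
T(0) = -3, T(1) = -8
Characteristic equation: x² - 10x + 21 = 0, which factors as (x - (3))(x - (7)) = 0.
Roots r₁ = 3, r₂ = 7 (distinct).
General solution: T(n) = A·(3)^n + B·(7)^n.
From T(0) = -3: A + B = -3.
From T(1) = -8: 3A + 7B = -8.
Solving: A = - \frac{13}{4}, B = \frac{1}{4}.
So T(n) = - \frac{13 \cdot 3^{n}}{4} + \frac{7^{n}}{4}.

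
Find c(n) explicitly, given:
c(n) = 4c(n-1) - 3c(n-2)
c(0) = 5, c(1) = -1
Characteristic equation: x² - 4x + 3 = 0, which factors as (x - (1))(x - (3)) = 0.
Roots r₁ = 1, r₂ = 3 (distinct).
General solution: c(n) = A·(1)^n + B·(3)^n.
From c(0) = 5: A + B = 5.
From c(1) = -1: A + 3B = -1.
Solving: A = 8, B = -3.
So c(n) = 8 - 3 \cdot 3^{n}.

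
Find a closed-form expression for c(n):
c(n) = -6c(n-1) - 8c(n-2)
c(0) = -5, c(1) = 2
Characteristic equation: x² + 6x + 8 = 0, which factors as (x - (-4))(x - (-2)) = 0.
Roots r₁ = -4, r₂ = -2 (distinct).
General solution: c(n) = A·(-4)^n + B·(-2)^n.
From c(0) = -5: A + B = -5.
From c(1) = 2: -4A - 2B = 2.
Solving: A = 4, B = -9.
So c(n) = - 9 \left(-2\right)^{n} + 4 \left(-4\right)^{n}.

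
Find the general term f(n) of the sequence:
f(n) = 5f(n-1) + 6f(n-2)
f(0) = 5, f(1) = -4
Characteristic equation: x² - 5x - 6 = 0, which factors as (x - (-1))(x - (6)) = 0.
Roots r₁ = -1, r₂ = 6 (distinct).
General solution: f(n) = A·(-1)^n + B·(6)^n.
From f(0) = 5: A + B = 5.
From f(1) = -4: -A + 6B = -4.
Solving: A = \frac{34}{7}, B = \frac{1}{7}.
So f(n) = \frac{34 \left(-1\right)^{n}}{7} + \frac{6^{n}}{7}.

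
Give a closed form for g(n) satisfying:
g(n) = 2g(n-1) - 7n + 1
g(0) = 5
First-order linear with linear forcing.
Homogeneous solution: g_h(n) = A·(2)^n.
Try particular g_p(n) = pn + q. Substituting:
  pn + q = 2(p(n-1) + q) - 7n + 1.
Matching the n-coefficient: p = 2p - 7 ⇒ p = 7.
Matching constants: q = -2p + 2q + 1 ⇒ q = 13.
General: g(n) = A·(2)^n + 7 n + 13.
Apply g(0) = 5: A + 13 = 5 ⇒ A = -8.
So g(n) = - 8 \cdot 2^{n} + 7 n + 13.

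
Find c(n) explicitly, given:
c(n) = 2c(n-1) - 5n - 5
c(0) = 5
First-order linear with linear forcing.
Homogeneous solution: c_h(n) = A·(2)^n.
Try particular c_p(n) = pn + q. Substituting:
  pn + q = 2(p(n-1) + q) - 5n - 5.
Matching the n-coefficient: p = 2p - 5 ⇒ p = 5.
Matching constants: q = -2p + 2q - 5 ⇒ q = 15.
General: c(n) = A·(2)^n + 5 n + 15.
Apply c(0) = 5: A + 15 = 5 ⇒ A = -10.
So c(n) = - 10 \cdot 2^{n} + 5 n + 15.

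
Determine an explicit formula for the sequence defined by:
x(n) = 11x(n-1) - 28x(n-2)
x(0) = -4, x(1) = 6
Characteristic equation: x² - 11x + 28 = 0, which factors as (x - (7))(x - (4)) = 0.
Roots r₁ = 7, r₂ = 4 (distinct).
General solution: x(n) = A·(7)^n + B·(4)^n.
From x(0) = -4: A + B = -4.
From x(1) = 6: 7A + 4B = 6.
Solving: A = \frac{22}{3}, B = - \frac{34}{3}.
So x(n) = - \frac{34 \cdot 4^{n}}{3} + \frac{22 \cdot 7^{n}}{3}.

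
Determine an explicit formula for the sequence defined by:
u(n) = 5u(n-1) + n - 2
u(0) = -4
First-order linear with linear forcing.
Homogeneous solution: u_h(n) = A·(5)^n.
Try particular u_p(n) = pn + q. Substituting:
  pn + q = 5(p(n-1) + q) + n - 2.
Matching the n-coefficient: p = 5p + 1 ⇒ p = - \frac{1}{4}.
Matching constants: q = -5p + 5q - 2 ⇒ q = \frac{3}{16}.
General: u(n) = A·(5)^n - \frac{n}{4} + \frac{3}{16}.
Apply u(0) = -4: A + \frac{3}{16} = -4 ⇒ A = - \frac{67}{16}.
So u(n) = - \frac{67 \cdot 5^{n}}{16} - \frac{n}{4} + \frac{3}{16}.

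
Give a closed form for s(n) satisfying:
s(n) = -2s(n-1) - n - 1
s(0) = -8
First-order linear with linear forcing.
Homogeneous solution: s_h(n) = A·(-2)^n.
Try particular s_p(n) = pn + q. Substituting:
  pn + q = -2(p(n-1) + q) - n - 1.
Matching the n-coefficient: p = -2p - 1 ⇒ p = - \frac{1}{3}.
Matching constants: q = 2p - 2q - 1 ⇒ q = - \frac{5}{9}.
General: s(n) = A·(-2)^n - \frac{n}{3} - \frac{5}{9}.
Apply s(0) = -8: A - \frac{5}{9} = -8 ⇒ A = - \frac{67}{9}.
So s(n) = - \frac{67 \left(-2\right)^{n}}{9} - \frac{n}{3} - \frac{5}{9}.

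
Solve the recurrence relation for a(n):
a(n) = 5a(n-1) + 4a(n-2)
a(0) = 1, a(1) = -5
Characteristic equation: x² - 5x - 4 = 0.
Discriminant Δ = (5)² + 4·(4) = 41.
Roots r₁,₂ = (5 ± √41)/2, so r₁ = \frac{5}{2} + \frac{\sqrt{41}}{2}, r₂ = \frac{5}{2} - \frac{\sqrt{41}}{2}.
General solution: a(n) = A·r₁^n + B·r₂^n.
From the initial conditions, A + B = 1 and r₁A + r₂B = -5.
Since r₁ - r₂ = √41: A = (-5 - (1)r₂)/√41 = \frac{1}{2} - \frac{15 \sqrt{41}}{82}, and B = 1 - A = \frac{1}{2} + \frac{15 \sqrt{41}}{82}.
So a(n) = \left(\frac{1}{2} - \frac{15 \sqrt{41}}{82}\right)\left(\frac{5}{2} + \frac{\sqrt{41}}{2}\right)^n + \left(\frac{1}{2} + \frac{15 \sqrt{41}}{82}\right)\left(\frac{5}{2} - \frac{\sqrt{41}}{2}\right)^n.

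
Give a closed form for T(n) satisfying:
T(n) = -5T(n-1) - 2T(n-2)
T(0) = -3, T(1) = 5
Characteristic equation: x² + 5x + 2 = 0.
Discriminant Δ = (-5)² + 4·(-2) = 17.
Roots r₁,₂ = (-5 ± √17)/2, so r₁ = - \frac{5}{2} + \frac{\sqrt{17}}{2}, r₂ = - \frac{5}{2} - \frac{\sqrt{17}}{2}.
General solution: T(n) = A·r₁^n + B·r₂^n.
From the initial conditions, A + B = -3 and r₁A + r₂B = 5.
Since r₁ - r₂ = √17: A = (5 - (-3)r₂)/√17 = - \frac{3}{2} - \frac{5 \sqrt{17}}{34}, and B = -3 - A = - \frac{3}{2} + \frac{5 \sqrt{17}}{34}.
So T(n) = \left(- \frac{3}{2} - \frac{5 \sqrt{17}}{34}\right)\left(- \frac{5}{2} + \frac{\sqrt{17}}{2}\right)^n + \left(- \frac{3}{2} + \frac{5 \sqrt{17}}{34}\right)\left(- \frac{5}{2} - \frac{\sqrt{17}}{2}\right)^n.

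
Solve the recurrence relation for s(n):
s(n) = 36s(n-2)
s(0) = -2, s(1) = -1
Characteristic equation: x² - 36 = 0, which factors as (x - (6))(x - (-6)) = 0.
Roots r₁ = 6, r₂ = -6 (distinct).
General solution: s(n) = A·(6)^n + B·(-6)^n.
From s(0) = -2: A + B = -2.
From s(1) = -1: 6A - 6B = -1.
Solving: A = - \frac{13}{12}, B = - \frac{11}{12}.
So s(n) = - \frac{11 \left(-6\right)^{n}}{12} - \frac{13 \cdot 6^{n}}{12}.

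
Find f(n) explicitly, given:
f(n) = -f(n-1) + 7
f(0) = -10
First-order linear non-homogeneous.
Homogeneous solution: f_h(n) = A·(-1)^n.
Try constant particular solution f_p = K: K = -K + 7 ⇒ K = \frac{7}{2}.
General: f(n) = A·(-1)^n + \frac{7}{2}.
Apply f(0) = -10: A + \frac{7}{2} = -10 ⇒ A = - \frac{27}{2}.
So f(n) = \frac{7}{2} - \frac{27 \left(-1\right)^{n}}{2}.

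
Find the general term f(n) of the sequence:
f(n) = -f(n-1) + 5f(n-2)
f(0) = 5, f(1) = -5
Characteristic equation: x² + x - 5 = 0.
Discriminant Δ = (-1)² + 4·(5) = 21.
Roots r₁,₂ = (-1 ± √21)/2, so r₁ = - \frac{1}{2} + \frac{\sqrt{21}}{2}, r₂ = - \frac{\sqrt{21}}{2} - \frac{1}{2}.
General solution: f(n) = A·r₁^n + B·r₂^n.
From the initial conditions, A + B = 5 and r₁A + r₂B = -5.
Since r₁ - r₂ = √21: A = (-5 - (5)r₂)/√21 = \frac{5}{2} - \frac{5 \sqrt{21}}{42}, and B = 5 - A = \frac{5 \sqrt{21}}{42} + \frac{5}{2}.
So f(n) = \left(\frac{5}{2} - \frac{5 \sqrt{21}}{42}\right)\left(- \frac{1}{2} + \frac{\sqrt{21}}{2}\right)^n + \left(\frac{5 \sqrt{21}}{42} + \frac{5}{2}\right)\left(- \frac{\sqrt{21}}{2} - \frac{1}{2}\right)^n.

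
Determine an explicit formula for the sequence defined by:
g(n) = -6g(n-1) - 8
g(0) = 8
First-order linear non-homogeneous.
Homogeneous solution: g_h(n) = A·(-6)^n.
Try constant particular solution g_p = K: K = -6K - 8 ⇒ K = - \frac{8}{7}.
General: g(n) = A·(-6)^n - \frac{8}{7}.
Apply g(0) = 8: A - \frac{8}{7} = 8 ⇒ A = \frac{64}{7}.
So g(n) = \frac{64 \left(-6\right)^{n}}{7} - \frac{8}{7}.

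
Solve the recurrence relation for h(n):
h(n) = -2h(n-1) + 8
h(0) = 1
First-order linear non-homogeneous.
Homogeneous solution: h_h(n) = A·(-2)^n.
Try constant particular solution h_p = K: K = -2K + 8 ⇒ K = \frac{8}{3}.
General: h(n) = A·(-2)^n + \frac{8}{3}.
Apply h(0) = 1: A + \frac{8}{3} = 1 ⇒ A = - \frac{5}{3}.
So h(n) = \frac{8}{3} - \frac{5 \left(-2\right)^{n}}{3}.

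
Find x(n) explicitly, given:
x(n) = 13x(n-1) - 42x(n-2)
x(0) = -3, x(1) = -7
Characteristic equation: x² - 13x + 42 = 0, which factors as (x - (6))(x - (7)) = 0.
Roots r₁ = 6, r₂ = 7 (distinct).
General solution: x(n) = A·(6)^n + B·(7)^n.
From x(0) = -3: A + B = -3.
From x(1) = -7: 6A + 7B = -7.
Solving: A = -14, B = 11.
So x(n) = - 14 \cdot 6^{n} + 11 \cdot 7^{n}.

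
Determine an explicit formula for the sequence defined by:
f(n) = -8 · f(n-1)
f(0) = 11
Pure geometric recurrence with ratio -8.
By induction f(n) = f(0) · (-8)^n = 11 \left(-8\right)^{n}.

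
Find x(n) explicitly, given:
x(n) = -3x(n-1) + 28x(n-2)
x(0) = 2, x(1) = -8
Characteristic equation: x² + 3x - 28 = 0, which factors as (x - (4))(x - (-7)) = 0.
Roots r₁ = 4, r₂ = -7 (distinct).
General solution: x(n) = A·(4)^n + B·(-7)^n.
From x(0) = 2: A + B = 2.
From x(1) = -8: 4A - 7B = -8.
Solving: A = \frac{6}{11}, B = \frac{16}{11}.
So x(n) = \frac{16 \left(-7\right)^{n}}{11} + \frac{6 \cdot 4^{n}}{11}.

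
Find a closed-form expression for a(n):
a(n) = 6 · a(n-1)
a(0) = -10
Pure geometric recurrence with ratio 6.
By induction a(n) = a(0) · (6)^n = - 10 \cdot 6^{n}.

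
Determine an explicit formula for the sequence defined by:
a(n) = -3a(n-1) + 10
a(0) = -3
First-order linear non-homogeneous.
Homogeneous solution: a_h(n) = A·(-3)^n.
Try constant particular solution a_p = K: K = -3K + 10 ⇒ K = \frac{5}{2}.
General: a(n) = A·(-3)^n + \frac{5}{2}.
Apply a(0) = -3: A + \frac{5}{2} = -3 ⇒ A = - \frac{11}{2}.
So a(n) = \frac{5}{2} - \frac{11 \left(-3\right)^{n}}{2}.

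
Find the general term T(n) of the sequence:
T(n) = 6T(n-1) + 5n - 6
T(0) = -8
First-order linear with linear forcing.
Homogeneous solution: T_h(n) = A·(6)^n.
Try particular T_p(n) = pn + q. Substituting:
  pn + q = 6(p(n-1) + q) + 5n - 6.
Matching the n-coefficient: p = 6p + 5 ⇒ p = -1.
Matching constants: q = -6p + 6q - 6 ⇒ q = 0.
General: T(n) = A·(6)^n - n + 0.
Apply T(0) = -8: A + 0 = -8 ⇒ A = -8.
So T(n) = - 8 \cdot 6^{n} - n.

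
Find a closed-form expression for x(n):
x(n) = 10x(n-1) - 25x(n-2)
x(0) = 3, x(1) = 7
Characteristic equation: x² - 10x + 25 = 0, which is (x - (5))².
Repeated root r = 5.
General solution: x(n) = (A + Bn)·(5)^n.
From x(0) = 3: A = 3.
From x(1) = 7: (A + B)·(5) = 7 ⇒ B = - \frac{8}{5}.
So x(n) = \left(3 - \frac{8 n}{5}\right) \cdot (5)^n.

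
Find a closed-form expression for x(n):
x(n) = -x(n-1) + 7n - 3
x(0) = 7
First-order linear with linear forcing.
Homogeneous solution: x_h(n) = A·(-1)^n.
Try particular x_p(n) = pn + q. Substituting:
  pn + q = -(p(n-1) + q) + 7n - 3.
Matching the n-coefficient: p = -p + 7 ⇒ p = \frac{7}{2}.
Matching constants: q = p - q - 3 ⇒ q = \frac{1}{4}.
General: x(n) = A·(-1)^n + \frac{7 n}{2} + \frac{1}{4}.
Apply x(0) = 7: A + \frac{1}{4} = 7 ⇒ A = \frac{27}{4}.
So x(n) = \frac{27 \left(-1\right)^{n}}{4} + \frac{7 n}{2} + \frac{1}{4}.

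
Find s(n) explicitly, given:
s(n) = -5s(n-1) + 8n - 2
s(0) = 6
First-order linear with linear forcing.
Homogeneous solution: s_h(n) = A·(-5)^n.
Try particular s_p(n) = pn + q. Substituting:
  pn + q = -5(p(n-1) + q) + 8n - 2.
Matching the n-coefficient: p = -5p + 8 ⇒ p = \frac{4}{3}.
Matching constants: q = 5p - 5q - 2 ⇒ q = \frac{7}{9}.
General: s(n) = A·(-5)^n + \frac{4 n}{3} + \frac{7}{9}.
Apply s(0) = 6: A + \frac{7}{9} = 6 ⇒ A = \frac{47}{9}.
So s(n) = \frac{47 \left(-5\right)^{n}}{9} + \frac{4 n}{3} + \frac{7}{9}.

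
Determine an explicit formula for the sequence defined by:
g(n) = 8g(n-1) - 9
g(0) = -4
First-order linear non-homogeneous.
Homogeneous solution: g_h(n) = A·(8)^n.
Try constant particular solution g_p = K: K = 8K - 9 ⇒ K = \frac{9}{7}.
General: g(n) = A·(8)^n + \frac{9}{7}.
Apply g(0) = -4: A + \frac{9}{7} = -4 ⇒ A = - \frac{37}{7}.
So g(n) = \frac{9}{7} - \frac{37 \cdot 8^{n}}{7}.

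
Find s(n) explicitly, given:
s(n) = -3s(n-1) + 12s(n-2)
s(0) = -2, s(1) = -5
Characteristic equation: x² + 3x - 12 = 0.
Discriminant Δ = (-3)² + 4·(12) = 57.
Roots r₁,₂ = (-3 ± √57)/2, so r₁ = - \frac{3}{2} + \frac{\sqrt{57}}{2}, r₂ = - \frac{\sqrt{57}}{2} - \frac{3}{2}.
General solution: s(n) = A·r₁^n + B·r₂^n.
From the initial conditions, A + B = -2 and r₁A + r₂B = -5.
Since r₁ - r₂ = √57: A = (-5 - (-2)r₂)/√57 = - \frac{8 \sqrt{57}}{57} - 1, and B = -2 - A = -1 + \frac{8 \sqrt{57}}{57}.
So s(n) = \left(- \frac{8 \sqrt{57}}{57} - 1\right)\left(- \frac{3}{2} + \frac{\sqrt{57}}{2}\right)^n + \left(-1 + \frac{8 \sqrt{57}}{57}\right)\left(- \frac{\sqrt{57}}{2} - \frac{3}{2}\right)^n.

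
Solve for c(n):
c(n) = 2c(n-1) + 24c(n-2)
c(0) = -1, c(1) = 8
Characteristic equation: x² - 2x - 24 = 0, which factors as (x - (-4))(x - (6)) = 0.
Roots r₁ = -4, r₂ = 6 (distinct).
General solution: c(n) = A·(-4)^n + B·(6)^n.
From c(0) = -1: A + B = -1.
From c(1) = 8: -4A + 6B = 8.
Solving: A = - \frac{7}{5}, B = \frac{2}{5}.
So c(n) = - \frac{7 \left(-4\right)^{n}}{5} + \frac{2 \cdot 6^{n}}{5}.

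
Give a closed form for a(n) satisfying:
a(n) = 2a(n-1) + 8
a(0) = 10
First-order linear non-homogeneous.
Homogeneous solution: a_h(n) = A·(2)^n.
Try constant particular solution a_p = K: K = 2K + 8 ⇒ K = -8.
General: a(n) = A·(2)^n - 8.
Apply a(0) = 10: A - 8 = 10 ⇒ A = 18.
So a(n) = 18 \cdot 2^{n} - 8.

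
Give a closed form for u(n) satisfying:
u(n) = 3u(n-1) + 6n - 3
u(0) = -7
First-order linear with linear forcing.
Homogeneous solution: u_h(n) = A·(3)^n.
Try particular u_p(n) = pn + q. Substituting:
  pn + q = 3(p(n-1) + q) + 6n - 3.
Matching the n-coefficient: p = 3p + 6 ⇒ p = -3.
Matching constants: q = -3p + 3q - 3 ⇒ q = -3.
General: u(n) = A·(3)^n - 3 n - 3.
Apply u(0) = -7: A - 3 = -7 ⇒ A = -4.
So u(n) = - 4 \cdot 3^{n} - 3 n - 3.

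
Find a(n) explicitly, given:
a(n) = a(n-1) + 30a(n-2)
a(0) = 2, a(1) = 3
Characteristic equation: x² - x - 30 = 0, which factors as (x - (-5))(x - (6)) = 0.
Roots r₁ = -5, r₂ = 6 (distinct).
General solution: a(n) = A·(-5)^n + B·(6)^n.
From a(0) = 2: A + B = 2.
From a(1) = 3: -5A + 6B = 3.
Solving: A = \frac{9}{11}, B = \frac{13}{11}.
So a(n) = \frac{9 \left(-5\right)^{n}}{11} + \frac{13 \cdot 6^{n}}{11}.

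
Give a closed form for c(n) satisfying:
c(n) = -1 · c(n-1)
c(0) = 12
Pure geometric recurrence with ratio -1.
By induction c(n) = c(0) · (-1)^n = 12 \left(-1\right)^{n}.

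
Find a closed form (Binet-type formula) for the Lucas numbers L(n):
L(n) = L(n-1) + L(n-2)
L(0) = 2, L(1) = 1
This is the Lucas sequence.
Characteristic equation: x² - x - 1 = 0; roots r₁ = \frac{1}{2} + \frac{\sqrt{5}}{2}, r₂ = \frac{1}{2} - \frac{\sqrt{5}}{2}.
General: L(n) = A·r₁^n + B·r₂^n. Solving with L(0)=2, L(1)=1 gives A = 1, B = 1.
So L(n) = 2^{- n} \left(\left(1 - \sqrt{5}\right)^{n} + \left(1 + \sqrt{5}\right)^{n}\right).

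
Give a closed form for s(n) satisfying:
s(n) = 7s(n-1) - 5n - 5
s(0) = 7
First-order linear with linear forcing.
Homogeneous solution: s_h(n) = A·(7)^n.
Try particular s_p(n) = pn + q. Substituting:
  pn + q = 7(p(n-1) + q) - 5n - 5.
Matching the n-coefficient: p = 7p - 5 ⇒ p = \frac{5}{6}.
Matching constants: q = -7p + 7q - 5 ⇒ q = \frac{65}{36}.
General: s(n) = A·(7)^n + \frac{5 n}{6} + \frac{65}{36}.
Apply s(0) = 7: A + \frac{65}{36} = 7 ⇒ A = \frac{187}{36}.
So s(n) = \frac{187 \cdot 7^{n}}{36} + \frac{5 n}{6} + \frac{65}{36}.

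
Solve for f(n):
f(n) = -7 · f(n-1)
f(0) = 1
Pure geometric recurrence with ratio -7.
By induction f(n) = f(0) · (-7)^n = \left(-7\right)^{n}.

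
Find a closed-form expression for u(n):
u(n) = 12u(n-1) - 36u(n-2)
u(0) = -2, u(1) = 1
Characteristic equation: x² - 12x + 36 = 0, which is (x - (6))².
Repeated root r = 6.
General solution: u(n) = (A + Bn)·(6)^n.
From u(0) = -2: A = -2.
From u(1) = 1: (A + B)·(6) = 1 ⇒ B = \frac{13}{6}.
So u(n) = \left(\frac{13 n}{6} - 2\right) \cdot (6)^n.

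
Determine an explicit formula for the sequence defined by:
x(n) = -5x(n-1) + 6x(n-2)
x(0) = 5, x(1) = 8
Characteristic equation: x² + 5x - 6 = 0, which factors as (x - (-6))(x - (1)) = 0.
Roots r₁ = -6, r₂ = 1 (distinct).
General solution: x(n) = A·(-6)^n + B·(1)^n.
From x(0) = 5: A + B = 5.
From x(1) = 8: -6A + B = 8.
Solving: A = - \frac{3}{7}, B = \frac{38}{7}.
So x(n) = \frac{38}{7} - \frac{3 \left(-6\right)^{n}}{7}.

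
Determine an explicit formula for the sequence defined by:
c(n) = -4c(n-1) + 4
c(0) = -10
First-order linear non-homogeneous.
Homogeneous solution: c_h(n) = A·(-4)^n.
Try constant particular solution c_p = K: K = -4K + 4 ⇒ K = \frac{4}{5}.
General: c(n) = A·(-4)^n + \frac{4}{5}.
Apply c(0) = -10: A + \frac{4}{5} = -10 ⇒ A = - \frac{54}{5}.
So c(n) = \frac{4}{5} - \frac{54 \left(-4\right)^{n}}{5}.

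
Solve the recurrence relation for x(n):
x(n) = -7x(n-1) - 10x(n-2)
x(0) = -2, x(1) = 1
Characteristic equation: x² + 7x + 10 = 0, which factors as (x - (-2))(x - (-5)) = 0.
Roots r₁ = -2, r₂ = -5 (distinct).
General solution: x(n) = A·(-2)^n + B·(-5)^n.
From x(0) = -2: A + B = -2.
From x(1) = 1: -2A - 5B = 1.
Solving: A = -3, B = 1.
So x(n) = - 3 \left(-2\right)^{n} + \left(-5\right)^{n}.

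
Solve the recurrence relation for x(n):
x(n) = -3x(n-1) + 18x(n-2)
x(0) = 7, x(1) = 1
Characteristic equation: x² + 3x - 18 = 0, which factors as (x - (-6))(x - (3)) = 0.
Roots r₁ = -6, r₂ = 3 (distinct).
General solution: x(n) = A·(-6)^n + B·(3)^n.
From x(0) = 7: A + B = 7.
From x(1) = 1: -6A + 3B = 1.
Solving: A = \frac{20}{9}, B = \frac{43}{9}.
So x(n) = \frac{20 \left(-6\right)^{n}}{9} + \frac{43 \cdot 3^{n}}{9}.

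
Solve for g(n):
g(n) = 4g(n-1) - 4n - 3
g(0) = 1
First-order linear with linear forcing.
Homogeneous solution: g_h(n) = A·(4)^n.
Try particular g_p(n) = pn + q. Substituting:
  pn + q = 4(p(n-1) + q) - 4n - 3.
Matching the n-coefficient: p = 4p - 4 ⇒ p = \frac{4}{3}.
Matching constants: q = -4p + 4q - 3 ⇒ q = \frac{25}{9}.
General: g(n) = A·(4)^n + \frac{4 n}{3} + \frac{25}{9}.
Apply g(0) = 1: A + \frac{25}{9} = 1 ⇒ A = - \frac{16}{9}.
So g(n) = - \frac{16 \cdot 4^{n}}{9} + \frac{4 n}{3} + \frac{25}{9}.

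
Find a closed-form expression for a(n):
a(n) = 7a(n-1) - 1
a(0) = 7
First-order linear non-homogeneous.
Homogeneous solution: a_h(n) = A·(7)^n.
Try constant particular solution a_p = K: K = 7K - 1 ⇒ K = \frac{1}{6}.
General: a(n) = A·(7)^n + \frac{1}{6}.
Apply a(0) = 7: A + \frac{1}{6} = 7 ⇒ A = \frac{41}{6}.
So a(n) = \frac{41 \cdot 7^{n}}{6} + \frac{1}{6}.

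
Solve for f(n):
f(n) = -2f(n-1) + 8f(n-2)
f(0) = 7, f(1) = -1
Characteristic equation: x² + 2x - 8 = 0, which factors as (x - (-4))(x - (2)) = 0.
Roots r₁ = -4, r₂ = 2 (distinct).
General solution: f(n) = A·(-4)^n + B·(2)^n.
From f(0) = 7: A + B = 7.
From f(1) = -1: -4A + 2B = -1.
Solving: A = \frac{5}{2}, B = \frac{9}{2}.
So f(n) = \frac{5 \left(-4\right)^{n}}{2} + \frac{9 \cdot 2^{n}}{2}.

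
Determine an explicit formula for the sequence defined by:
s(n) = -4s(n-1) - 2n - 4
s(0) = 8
First-order linear with linear forcing.
Homogeneous solution: s_h(n) = A·(-4)^n.
Try particular s_p(n) = pn + q. Substituting:
  pn + q = -4(p(n-1) + q) - 2n - 4.
Matching the n-coefficient: p = -4p - 2 ⇒ p = - \frac{2}{5}.
Matching constants: q = 4p - 4q - 4 ⇒ q = - \frac{28}{25}.
General: s(n) = A·(-4)^n - \frac{2 n}{5} - \frac{28}{25}.
Apply s(0) = 8: A - \frac{28}{25} = 8 ⇒ A = \frac{228}{25}.
So s(n) = \frac{228 \left(-4\right)^{n}}{25} - \frac{2 n}{5} - \frac{28}{25}.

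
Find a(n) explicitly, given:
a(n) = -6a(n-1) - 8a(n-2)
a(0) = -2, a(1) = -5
Characteristic equation: x² + 6x + 8 = 0, which factors as (x - (-2))(x - (-4)) = 0.
Roots r₁ = -2, r₂ = -4 (distinct).
General solution: a(n) = A·(-2)^n + B·(-4)^n.
From a(0) = -2: A + B = -2.
From a(1) = -5: -2A - 4B = -5.
Solving: A = - \frac{13}{2}, B = \frac{9}{2}.
So a(n) = - \frac{13 \left(-2\right)^{n}}{2} + \frac{9 \left(-4\right)^{n}}{2}.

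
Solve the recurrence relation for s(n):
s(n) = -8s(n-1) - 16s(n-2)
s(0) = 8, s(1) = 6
Characteristic equation: x² + 8x + 16 = 0, which is (x - (-4))².
Repeated root r = -4.
General solution: s(n) = (A + Bn)·(-4)^n.
From s(0) = 8: A = 8.
From s(1) = 6: (A + B)·(-4) = 6 ⇒ B = - \frac{19}{2}.
So s(n) = \left(8 - \frac{19 n}{2}\right) \cdot (-4)^n.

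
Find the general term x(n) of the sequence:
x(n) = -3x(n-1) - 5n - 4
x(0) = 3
First-order linear with linear forcing.
Homogeneous solution: x_h(n) = A·(-3)^n.
Try particular x_p(n) = pn + q. Substituting:
  pn + q = -3(p(n-1) + q) - 5n - 4.
Matching the n-coefficient: p = -3p - 5 ⇒ p = - \frac{5}{4}.
Matching constants: q = 3p - 3q - 4 ⇒ q = - \frac{31}{16}.
General: x(n) = A·(-3)^n - \frac{5 n}{4} - \frac{31}{16}.
Apply x(0) = 3: A - \frac{31}{16} = 3 ⇒ A = \frac{79}{16}.
So x(n) = \frac{79 \left(-3\right)^{n}}{16} - \frac{5 n}{4} - \frac{31}{16}.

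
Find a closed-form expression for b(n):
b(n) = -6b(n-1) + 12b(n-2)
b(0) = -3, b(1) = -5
Characteristic equation: x² + 6x - 12 = 0.
Discriminant Δ = (-6)² + 4·(12) = 84.
Roots r₁,₂ = (-6 ± √84)/2, so r₁ = -3 + \sqrt{21}, r₂ = - \sqrt{21} - 3.
General solution: b(n) = A·r₁^n + B·r₂^n.
From the initial conditions, A + B = -3 and r₁A + r₂B = -5.
Since r₁ - r₂ = √84: A = (-5 - (-3)r₂)/√84 = - \frac{\sqrt{21}}{3} - \frac{3}{2}, and B = -3 - A = - \frac{3}{2} + \frac{\sqrt{21}}{3}.
So b(n) = \left(- \frac{\sqrt{21}}{3} - \frac{3}{2}\right)\left(-3 + \sqrt{21}\right)^n + \left(- \frac{3}{2} + \frac{\sqrt{21}}{3}\right)\left(- \sqrt{21} - 3\right)^n.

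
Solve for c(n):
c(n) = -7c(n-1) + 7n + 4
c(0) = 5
First-order linear with linear forcing.
Homogeneous solution: c_h(n) = A·(-7)^n.
Try particular c_p(n) = pn + q. Substituting:
  pn + q = -7(p(n-1) + q) + 7n + 4.
Matching the n-coefficient: p = -7p + 7 ⇒ p = \frac{7}{8}.
Matching constants: q = 7p - 7q + 4 ⇒ q = \frac{81}{64}.
General: c(n) = A·(-7)^n + \frac{7 n}{8} + \frac{81}{64}.
Apply c(0) = 5: A + \frac{81}{64} = 5 ⇒ A = \frac{239}{64}.
So c(n) = \frac{239 \left(-7\right)^{n}}{64} + \frac{7 n}{8} + \frac{81}{64}.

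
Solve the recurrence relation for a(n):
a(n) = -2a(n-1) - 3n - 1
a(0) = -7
First-order linear with linear forcing.
Homogeneous solution: a_h(n) = A·(-2)^n.
Try particular a_p(n) = pn + q. Substituting:
  pn + q = -2(p(n-1) + q) - 3n - 1.
Matching the n-coefficient: p = -2p - 3 ⇒ p = -1.
Matching constants: q = 2p - 2q - 1 ⇒ q = -1.
General: a(n) = A·(-2)^n - n - 1.
Apply a(0) = -7: A - 1 = -7 ⇒ A = -6.
So a(n) = - 6 \left(-2\right)^{n} - n - 1.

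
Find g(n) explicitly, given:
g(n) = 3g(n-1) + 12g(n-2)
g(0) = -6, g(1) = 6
Characteristic equation: x² - 3x - 12 = 0.
Discriminant Δ = (3)² + 4·(12) = 57.
Roots r₁,₂ = (3 ± √57)/2, so r₁ = \frac{3}{2} + \frac{\sqrt{57}}{2}, r₂ = \frac{3}{2} - \frac{\sqrt{57}}{2}.
General solution: g(n) = A·r₁^n + B·r₂^n.
From the initial conditions, A + B = -6 and r₁A + r₂B = 6.
Since r₁ - r₂ = √57: A = (6 - (-6)r₂)/√57 = -3 + \frac{5 \sqrt{57}}{19}, and B = -6 - A = -3 - \frac{5 \sqrt{57}}{19}.
So g(n) = \left(-3 + \frac{5 \sqrt{57}}{19}\right)\left(\frac{3}{2} + \frac{\sqrt{57}}{2}\right)^n + \left(-3 - \frac{5 \sqrt{57}}{19}\right)\left(\frac{3}{2} - \frac{\sqrt{57}}{2}\right)^n.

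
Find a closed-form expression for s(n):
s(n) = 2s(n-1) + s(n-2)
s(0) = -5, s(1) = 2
Characteristic equation: x² - 2x - 1 = 0.
Discriminant Δ = (2)² + 4·(1) = 8.
Roots r₁,₂ = (2 ± √8)/2, so r₁ = 1 + \sqrt{2}, r₂ = 1 - \sqrt{2}.
General solution: s(n) = A·r₁^n + B·r₂^n.
From the initial conditions, A + B = -5 and r₁A + r₂B = 2.
Since r₁ - r₂ = √8: A = (2 - (-5)r₂)/√8 = - \frac{5}{2} + \frac{7 \sqrt{2}}{4}, and B = -5 - A = - \frac{5}{2} - \frac{7 \sqrt{2}}{4}.
So s(n) = \left(- \frac{5}{2} + \frac{7 \sqrt{2}}{4}\right)\left(1 + \sqrt{2}\right)^n + \left(- \frac{5}{2} - \frac{7 \sqrt{2}}{4}\right)\left(1 - \sqrt{2}\right)^n.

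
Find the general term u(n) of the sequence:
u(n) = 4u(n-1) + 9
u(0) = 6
First-order linear non-homogeneous.
Homogeneous solution: u_h(n) = A·(4)^n.
Try constant particular solution u_p = K: K = 4K + 9 ⇒ K = -3.
General: u(n) = A·(4)^n - 3.
Apply u(0) = 6: A - 3 = 6 ⇒ A = 9.
So u(n) = 9 \cdot 4^{n} - 3.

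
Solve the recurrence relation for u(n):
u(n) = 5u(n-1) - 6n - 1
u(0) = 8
First-order linear with linear forcing.
Homogeneous solution: u_h(n) = A·(5)^n.
Try particular u_p(n) = pn + q. Substituting:
  pn + q = 5(p(n-1) + q) - 6n - 1.
Matching the n-coefficient: p = 5p - 6 ⇒ p = \frac{3}{2}.
Matching constants: q = -5p + 5q - 1 ⇒ q = \frac{17}{8}.
General: u(n) = A·(5)^n + \frac{3 n}{2} + \frac{17}{8}.
Apply u(0) = 8: A + \frac{17}{8} = 8 ⇒ A = \frac{47}{8}.
So u(n) = \frac{47 \cdot 5^{n}}{8} + \frac{3 n}{2} + \frac{17}{8}.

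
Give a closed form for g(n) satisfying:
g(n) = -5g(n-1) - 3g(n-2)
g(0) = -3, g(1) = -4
Characteristic equation: x² + 5x + 3 = 0.
Discriminant Δ = (-5)² + 4·(-3) = 13.
Roots r₁,₂ = (-5 ± √13)/2, so r₁ = - \frac{5}{2} + \frac{\sqrt{13}}{2}, r₂ = - \frac{5}{2} - \frac{\sqrt{13}}{2}.
General solution: g(n) = A·r₁^n + B·r₂^n.
From the initial conditions, A + B = -3 and r₁A + r₂B = -4.
Since r₁ - r₂ = √13: A = (-4 - (-3)r₂)/√13 = - \frac{23 \sqrt{13}}{26} - \frac{3}{2}, and B = -3 - A = - \frac{3}{2} + \frac{23 \sqrt{13}}{26}.
So g(n) = \left(- \frac{23 \sqrt{13}}{26} - \frac{3}{2}\right)\left(- \frac{5}{2} + \frac{\sqrt{13}}{2}\right)^n + \left(- \frac{3}{2} + \frac{23 \sqrt{13}}{26}\right)\left(- \frac{5}{2} - \frac{\sqrt{13}}{2}\right)^n.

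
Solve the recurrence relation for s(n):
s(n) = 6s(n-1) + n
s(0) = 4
First-order linear with linear forcing.
Homogeneous solution: s_h(n) = A·(6)^n.
Try particular s_p(n) = pn + q. Substituting:
  pn + q = 6(p(n-1) + q) + n.
Matching the n-coefficient: p = 6p + 1 ⇒ p = - \frac{1}{5}.
Matching constants: q = -6p + 6q ⇒ q = - \frac{6}{25}.
General: s(n) = A·(6)^n - \frac{n}{5} - \frac{6}{25}.
Apply s(0) = 4: A - \frac{6}{25} = 4 ⇒ A = \frac{106}{25}.
So s(n) = \frac{106 \cdot 6^{n}}{25} - \frac{n}{5} - \frac{6}{25}.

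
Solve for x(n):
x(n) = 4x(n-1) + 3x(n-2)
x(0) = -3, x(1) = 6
Characteristic equation: x² - 4x - 3 = 0.
Discriminant Δ = (4)² + 4·(3) = 28.
Roots r₁,₂ = (4 ± √28)/2, so r₁ = 2 + \sqrt{7}, r₂ = 2 - \sqrt{7}.
General solution: x(n) = A·r₁^n + B·r₂^n.
From the initial conditions, A + B = -3 and r₁A + r₂B = 6.
Since r₁ - r₂ = √28: A = (6 - (-3)r₂)/√28 = - \frac{3}{2} + \frac{6 \sqrt{7}}{7}, and B = -3 - A = - \frac{6 \sqrt{7}}{7} - \frac{3}{2}.
So x(n) = \left(- \frac{3}{2} + \frac{6 \sqrt{7}}{7}\right)\left(2 + \sqrt{7}\right)^n + \left(- \frac{6 \sqrt{7}}{7} - \frac{3}{2}\right)\left(2 - \sqrt{7}\right)^n.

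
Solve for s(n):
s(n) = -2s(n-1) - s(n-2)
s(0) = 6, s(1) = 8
Characteristic equation: x² + 2x + 1 = 0, which is (x - (-1))².
Repeated root r = -1.
General solution: s(n) = (A + Bn)·(-1)^n.
From s(0) = 6: A = 6.
From s(1) = 8: (A + B)·(-1) = 8 ⇒ B = -14.
So s(n) = \left(6 - 14 n\right) \cdot (-1)^n.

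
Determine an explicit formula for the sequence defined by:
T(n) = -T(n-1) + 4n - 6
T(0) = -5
First-order linear with linear forcing.
Homogeneous solution: T_h(n) = A·(-1)^n.
Try particular T_p(n) = pn + q. Substituting:
  pn + q = -(p(n-1) + q) + 4n - 6.
Matching the n-coefficient: p = -p + 4 ⇒ p = 2.
Matching constants: q = p - q - 6 ⇒ q = -2.
General: T(n) = A·(-1)^n + 2 n - 2.
Apply T(0) = -5: A - 2 = -5 ⇒ A = -3.
So T(n) = - 3 \left(-1\right)^{n} + 2 n - 2.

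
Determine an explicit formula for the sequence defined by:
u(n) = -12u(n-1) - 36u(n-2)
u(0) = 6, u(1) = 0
Characteristic equation: x² + 12x + 36 = 0, which is (x - (-6))².
Repeated root r = -6.
General solution: u(n) = (A + Bn)·(-6)^n.
From u(0) = 6: A = 6.
From u(1) = 0: (A + B)·(-6) = 0 ⇒ B = -6.
So u(n) = \left(6 - 6 n\right) \cdot (-6)^n.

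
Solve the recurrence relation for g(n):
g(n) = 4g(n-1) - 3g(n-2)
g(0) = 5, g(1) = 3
Characteristic equation: x² - 4x + 3 = 0, which factors as (x - (1))(x - (3)) = 0.
Roots r₁ = 1, r₂ = 3 (distinct).
General solution: g(n) = A·(1)^n + B·(3)^n.
From g(0) = 5: A + B = 5.
From g(1) = 3: A + 3B = 3.
Solving: A = 6, B = -1.
So g(n) = 6 - 3^{n}.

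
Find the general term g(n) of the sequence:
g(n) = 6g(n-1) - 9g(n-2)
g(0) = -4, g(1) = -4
Characteristic equation: x² - 6x + 9 = 0, which is (x - (3))².
Repeated root r = 3.
General solution: g(n) = (A + Bn)·(3)^n.
From g(0) = -4: A = -4.
From g(1) = -4: (A + B)·(3) = -4 ⇒ B = \frac{8}{3}.
So g(n) = \left(\frac{8 n}{3} - 4\right) \cdot (3)^n.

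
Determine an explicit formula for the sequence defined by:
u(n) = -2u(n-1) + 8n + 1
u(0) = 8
First-order linear with linear forcing.
Homogeneous solution: u_h(n) = A·(-2)^n.
Try particular u_p(n) = pn + q. Substituting:
  pn + q = -2(p(n-1) + q) + 8n + 1.
Matching the n-coefficient: p = -2p + 8 ⇒ p = \frac{8}{3}.
Matching constants: q = 2p - 2q + 1 ⇒ q = \frac{19}{9}.
General: u(n) = A·(-2)^n + \frac{8 n}{3} + \frac{19}{9}.
Apply u(0) = 8: A + \frac{19}{9} = 8 ⇒ A = \frac{53}{9}.
So u(n) = \frac{53 \left(-2\right)^{n}}{9} + \frac{8 n}{3} + \frac{19}{9}.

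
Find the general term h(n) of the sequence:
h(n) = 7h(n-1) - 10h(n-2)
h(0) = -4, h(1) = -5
Characteristic equation: x² - 7x + 10 = 0, which factors as (x - (2))(x - (5)) = 0.
Roots r₁ = 2, r₂ = 5 (distinct).
General solution: h(n) = A·(2)^n + B·(5)^n.
From h(0) = -4: A + B = -4.
From h(1) = -5: 2A + 5B = -5.
Solving: A = -5, B = 1.
So h(n) = - 5 \cdot 2^{n} + 5^{n}.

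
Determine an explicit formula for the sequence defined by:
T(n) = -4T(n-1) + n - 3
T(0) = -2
First-order linear with linear forcing.
Homogeneous solution: T_h(n) = A·(-4)^n.
Try particular T_p(n) = pn + q. Substituting:
  pn + q = -4(p(n-1) + q) + n - 3.
Matching the n-coefficient: p = -4p + 1 ⇒ p = \frac{1}{5}.
Matching constants: q = 4p - 4q - 3 ⇒ q = - \frac{11}{25}.
General: T(n) = A·(-4)^n + \frac{n}{5} - \frac{11}{25}.
Apply T(0) = -2: A - \frac{11}{25} = -2 ⇒ A = - \frac{39}{25}.
So T(n) = - \frac{39 \left(-4\right)^{n}}{25} + \frac{n}{5} - \frac{11}{25}.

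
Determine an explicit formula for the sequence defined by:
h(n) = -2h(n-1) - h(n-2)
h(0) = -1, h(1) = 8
Characteristic equation: x² + 2x + 1 = 0, which is (x - (-1))².
Repeated root r = -1.
General solution: h(n) = (A + Bn)·(-1)^n.
From h(0) = -1: A = -1.
From h(1) = 8: (A + B)·(-1) = 8 ⇒ B = -7.
So h(n) = \left(- 7 n - 1\right) \cdot (-1)^n.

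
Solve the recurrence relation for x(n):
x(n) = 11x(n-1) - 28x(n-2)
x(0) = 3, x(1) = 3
Characteristic equation: x² - 11x + 28 = 0, which factors as (x - (4))(x - (7)) = 0.
Roots r₁ = 4, r₂ = 7 (distinct).
General solution: x(n) = A·(4)^n + B·(7)^n.
From x(0) = 3: A + B = 3.
From x(1) = 3: 4A + 7B = 3.
Solving: A = 6, B = -3.
So x(n) = 6 \cdot 4^{n} - 3 \cdot 7^{n}.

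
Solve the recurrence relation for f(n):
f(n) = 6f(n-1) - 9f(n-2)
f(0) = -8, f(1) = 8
Characteristic equation: x² - 6x + 9 = 0, which is (x - (3))².
Repeated root r = 3.
General solution: f(n) = (A + Bn)·(3)^n.
From f(0) = -8: A = -8.
From f(1) = 8: (A + B)·(3) = 8 ⇒ B = \frac{32}{3}.
So f(n) = \left(\frac{32 n}{3} - 8\right) \cdot (3)^n.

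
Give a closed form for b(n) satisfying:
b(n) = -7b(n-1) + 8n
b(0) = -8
First-order linear with linear forcing.
Homogeneous solution: b_h(n) = A·(-7)^n.
Try particular b_p(n) = pn + q. Substituting:
  pn + q = -7(p(n-1) + q) + 8n.
Matching the n-coefficient: p = -7p + 8 ⇒ p = 1.
Matching constants: q = 7p - 7q ⇒ q = \frac{7}{8}.
General: b(n) = A·(-7)^n + n + \frac{7}{8}.
Apply b(0) = -8: A + \frac{7}{8} = -8 ⇒ A = - \frac{71}{8}.
So b(n) = - \frac{71 \left(-7\right)^{n}}{8} + n + \frac{7}{8}.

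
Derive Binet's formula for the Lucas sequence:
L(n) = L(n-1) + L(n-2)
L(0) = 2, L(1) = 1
This is the Lucas sequence.
Characteristic equation: x² - x - 1 = 0; roots r₁ = \frac{1}{2} + \frac{\sqrt{5}}{2}, r₂ = \frac{1}{2} - \frac{\sqrt{5}}{2}.
General: L(n) = A·r₁^n + B·r₂^n. Solving with L(0)=2, L(1)=1 gives A = 1, B = 1.
So L(n) = 2^{- n} \left(\left(1 - \sqrt{5}\right)^{n} + \left(1 + \sqrt{5}\right)^{n}\right).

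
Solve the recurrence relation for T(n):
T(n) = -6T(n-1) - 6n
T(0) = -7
First-order linear with linear forcing.
Homogeneous solution: T_h(n) = A·(-6)^n.
Try particular T_p(n) = pn + q. Substituting:
  pn + q = -6(p(n-1) + q) - 6n.
Matching the n-coefficient: p = -6p - 6 ⇒ p = - \frac{6}{7}.
Matching constants: q = 6p - 6q ⇒ q = - \frac{36}{49}.
General: T(n) = A·(-6)^n - \frac{6 n}{7} - \frac{36}{49}.
Apply T(0) = -7: A - \frac{36}{49} = -7 ⇒ A = - \frac{307}{49}.
So T(n) = - \frac{307 \left(-6\right)^{n}}{49} - \frac{6 n}{7} - \frac{36}{49}.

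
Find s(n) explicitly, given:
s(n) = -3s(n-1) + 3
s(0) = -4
First-order linear non-homogeneous.
Homogeneous solution: s_h(n) = A·(-3)^n.
Try constant particular solution s_p = K: K = -3K + 3 ⇒ K = \frac{3}{4}.
General: s(n) = A·(-3)^n + \frac{3}{4}.
Apply s(0) = -4: A + \frac{3}{4} = -4 ⇒ A = - \frac{19}{4}.
So s(n) = \frac{3}{4} - \frac{19 \left(-3\right)^{n}}{4}.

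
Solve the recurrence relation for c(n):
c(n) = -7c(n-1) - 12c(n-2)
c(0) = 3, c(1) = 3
Characteristic equation: x² + 7x + 12 = 0, which factors as (x - (-3))(x - (-4)) = 0.
Roots r₁ = -3, r₂ = -4 (distinct).
General solution: c(n) = A·(-3)^n + B·(-4)^n.
From c(0) = 3: A + B = 3.
From c(1) = 3: -3A - 4B = 3.
Solving: A = 15, B = -12.
So c(n) = 15 \left(-3\right)^{n} - 12 \left(-4\right)^{n}.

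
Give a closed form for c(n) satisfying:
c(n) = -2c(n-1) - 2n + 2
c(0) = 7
First-order linear with linear forcing.
Homogeneous solution: c_h(n) = A·(-2)^n.
Try particular c_p(n) = pn + q. Substituting:
  pn + q = -2(p(n-1) + q) - 2n + 2.
Matching the n-coefficient: p = -2p - 2 ⇒ p = - \frac{2}{3}.
Matching constants: q = 2p - 2q + 2 ⇒ q = \frac{2}{9}.
General: c(n) = A·(-2)^n - \frac{2 n}{3} + \frac{2}{9}.
Apply c(0) = 7: A + \frac{2}{9} = 7 ⇒ A = \frac{61}{9}.
So c(n) = \frac{61 \left(-2\right)^{n}}{9} - \frac{2 n}{3} + \frac{2}{9}.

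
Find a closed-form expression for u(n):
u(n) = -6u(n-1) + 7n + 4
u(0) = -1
First-order linear with linear forcing.
Homogeneous solution: u_h(n) = A·(-6)^n.
Try particular u_p(n) = pn + q. Substituting:
  pn + q = -6(p(n-1) + q) + 7n + 4.
Matching the n-coefficient: p = -6p + 7 ⇒ p = 1.
Matching constants: q = 6p - 6q + 4 ⇒ q = \frac{10}{7}.
General: u(n) = A·(-6)^n + n + \frac{10}{7}.
Apply u(0) = -1: A + \frac{10}{7} = -1 ⇒ A = - \frac{17}{7}.
So u(n) = - \frac{17 \left(-6\right)^{n}}{7} + n + \frac{10}{7}.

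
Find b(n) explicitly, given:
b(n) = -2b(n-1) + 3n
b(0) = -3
First-order linear with linear forcing.
Homogeneous solution: b_h(n) = A·(-2)^n.
Try particular b_p(n) = pn + q. Substituting:
  pn + q = -2(p(n-1) + q) + 3n.
Matching the n-coefficient: p = -2p + 3 ⇒ p = 1.
Matching constants: q = 2p - 2q ⇒ q = \frac{2}{3}.
General: b(n) = A·(-2)^n + n + \frac{2}{3}.
Apply b(0) = -3: A + \frac{2}{3} = -3 ⇒ A = - \frac{11}{3}.
So b(n) = - \frac{11 \left(-2\right)^{n}}{3} + n + \frac{2}{3}.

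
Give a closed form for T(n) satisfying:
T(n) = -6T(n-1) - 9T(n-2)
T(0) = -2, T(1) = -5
Characteristic equation: x² + 6x + 9 = 0, which is (x - (-3))².
Repeated root r = -3.
General solution: T(n) = (A + Bn)·(-3)^n.
From T(0) = -2: A = -2.
From T(1) = -5: (A + B)·(-3) = -5 ⇒ B = \frac{11}{3}.
So T(n) = \left(\frac{11 n}{3} - 2\right) \cdot (-3)^n.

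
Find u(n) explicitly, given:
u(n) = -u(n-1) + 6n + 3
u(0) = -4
First-order linear with linear forcing.
Homogeneous solution: u_h(n) = A·(-1)^n.
Try particular u_p(n) = pn + q. Substituting:
  pn + q = -(p(n-1) + q) + 6n + 3.
Matching the n-coefficient: p = -p + 6 ⇒ p = 3.
Matching constants: q = p - q + 3 ⇒ q = 3.
General: u(n) = A·(-1)^n + 3 n + 3.
Apply u(0) = -4: A + 3 = -4 ⇒ A = -7.
So u(n) = - 7 \left(-1\right)^{n} + 3 n + 3.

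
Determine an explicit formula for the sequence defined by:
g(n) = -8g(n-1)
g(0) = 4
This is a homogeneous first-order recurrence with ratio -8.
By induction g(n) = g(0) · (-8)^n = 4 \left(-8\right)^{n}.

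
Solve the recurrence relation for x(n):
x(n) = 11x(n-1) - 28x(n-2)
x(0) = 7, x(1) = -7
Characteristic equation: x² - 11x + 28 = 0, which factors as (x - (4))(x - (7)) = 0.
Roots r₁ = 4, r₂ = 7 (distinct).
General solution: x(n) = A·(4)^n + B·(7)^n.
From x(0) = 7: A + B = 7.
From x(1) = -7: 4A + 7B = -7.
Solving: A = \frac{56}{3}, B = - \frac{35}{3}.
So x(n) = \frac{56 \cdot 4^{n}}{3} - \frac{35 \cdot 7^{n}}{3}.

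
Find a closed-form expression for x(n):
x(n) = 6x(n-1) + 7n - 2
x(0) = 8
First-order linear with linear forcing.
Homogeneous solution: x_h(n) = A·(6)^n.
Try particular x_p(n) = pn + q. Substituting:
  pn + q = 6(p(n-1) + q) + 7n - 2.
Matching the n-coefficient: p = 6p + 7 ⇒ p = - \frac{7}{5}.
Matching constants: q = -6p + 6q - 2 ⇒ q = - \frac{32}{25}.
General: x(n) = A·(6)^n - \frac{7 n}{5} - \frac{32}{25}.
Apply x(0) = 8: A - \frac{32}{25} = 8 ⇒ A = \frac{232}{25}.
So x(n) = \frac{232 \cdot 6^{n}}{25} - \frac{7 n}{5} - \frac{32}{25}.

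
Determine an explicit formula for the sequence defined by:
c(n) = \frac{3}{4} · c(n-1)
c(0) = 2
Pure geometric recurrence with ratio \frac{3}{4}.
By induction c(n) = c(0) · (\frac{3}{4})^n = 2 \left(\frac{3}{4}\right)^{n}.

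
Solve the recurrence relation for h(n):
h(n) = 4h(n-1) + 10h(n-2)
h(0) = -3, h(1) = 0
Characteristic equation: x² - 4x - 10 = 0.
Discriminant Δ = (4)² + 4·(10) = 56.
Roots r₁,₂ = (4 ± √56)/2, so r₁ = 2 + \sqrt{14}, r₂ = 2 - \sqrt{14}.
General solution: h(n) = A·r₁^n + B·r₂^n.
From the initial conditions, A + B = -3 and r₁A + r₂B = 0.
Since r₁ - r₂ = √56: A = (0 - (-3)r₂)/√56 = - \frac{3}{2} + \frac{3 \sqrt{14}}{14}, and B = -3 - A = - \frac{3}{2} - \frac{3 \sqrt{14}}{14}.
So h(n) = \left(- \frac{3}{2} + \frac{3 \sqrt{14}}{14}\right)\left(2 + \sqrt{14}\right)^n + \left(- \frac{3}{2} - \frac{3 \sqrt{14}}{14}\right)\left(2 - \sqrt{14}\right)^n.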